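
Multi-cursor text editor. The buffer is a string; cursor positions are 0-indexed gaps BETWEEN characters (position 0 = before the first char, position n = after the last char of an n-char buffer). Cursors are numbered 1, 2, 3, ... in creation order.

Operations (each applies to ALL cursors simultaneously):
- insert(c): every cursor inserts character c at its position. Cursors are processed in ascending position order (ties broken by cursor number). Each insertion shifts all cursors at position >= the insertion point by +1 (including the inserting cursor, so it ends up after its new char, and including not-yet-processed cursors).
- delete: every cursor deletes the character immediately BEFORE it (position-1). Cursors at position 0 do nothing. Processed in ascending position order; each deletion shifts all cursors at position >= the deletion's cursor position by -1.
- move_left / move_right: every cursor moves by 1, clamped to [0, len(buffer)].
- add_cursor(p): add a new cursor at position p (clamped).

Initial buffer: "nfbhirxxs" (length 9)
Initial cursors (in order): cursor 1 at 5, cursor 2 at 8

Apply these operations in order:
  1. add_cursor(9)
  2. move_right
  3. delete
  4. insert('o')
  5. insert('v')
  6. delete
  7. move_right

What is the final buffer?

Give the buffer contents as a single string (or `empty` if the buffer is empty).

Answer: nfbhioxoo

Derivation:
After op 1 (add_cursor(9)): buffer="nfbhirxxs" (len 9), cursors c1@5 c2@8 c3@9, authorship .........
After op 2 (move_right): buffer="nfbhirxxs" (len 9), cursors c1@6 c2@9 c3@9, authorship .........
After op 3 (delete): buffer="nfbhix" (len 6), cursors c1@5 c2@6 c3@6, authorship ......
After op 4 (insert('o')): buffer="nfbhioxoo" (len 9), cursors c1@6 c2@9 c3@9, authorship .....1.23
After op 5 (insert('v')): buffer="nfbhiovxoovv" (len 12), cursors c1@7 c2@12 c3@12, authorship .....11.2323
After op 6 (delete): buffer="nfbhioxoo" (len 9), cursors c1@6 c2@9 c3@9, authorship .....1.23
After op 7 (move_right): buffer="nfbhioxoo" (len 9), cursors c1@7 c2@9 c3@9, authorship .....1.23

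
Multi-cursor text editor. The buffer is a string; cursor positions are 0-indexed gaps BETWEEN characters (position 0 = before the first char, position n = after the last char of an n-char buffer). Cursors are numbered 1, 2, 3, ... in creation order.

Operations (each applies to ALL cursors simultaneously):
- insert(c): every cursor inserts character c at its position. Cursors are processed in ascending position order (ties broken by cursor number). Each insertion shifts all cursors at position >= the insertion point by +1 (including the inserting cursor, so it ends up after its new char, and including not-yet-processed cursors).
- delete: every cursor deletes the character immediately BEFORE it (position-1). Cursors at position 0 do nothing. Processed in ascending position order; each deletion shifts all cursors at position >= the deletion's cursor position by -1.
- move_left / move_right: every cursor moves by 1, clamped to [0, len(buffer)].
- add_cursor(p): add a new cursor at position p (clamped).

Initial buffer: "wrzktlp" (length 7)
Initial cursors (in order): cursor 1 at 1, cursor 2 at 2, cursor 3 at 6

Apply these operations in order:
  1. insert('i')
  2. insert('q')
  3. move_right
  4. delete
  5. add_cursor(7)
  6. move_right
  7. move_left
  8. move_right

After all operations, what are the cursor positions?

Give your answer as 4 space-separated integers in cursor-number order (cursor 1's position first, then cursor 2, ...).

After op 1 (insert('i')): buffer="wirizktlip" (len 10), cursors c1@2 c2@4 c3@9, authorship .1.2....3.
After op 2 (insert('q')): buffer="wiqriqzktliqp" (len 13), cursors c1@3 c2@6 c3@12, authorship .11.22....33.
After op 3 (move_right): buffer="wiqriqzktliqp" (len 13), cursors c1@4 c2@7 c3@13, authorship .11.22....33.
After op 4 (delete): buffer="wiqiqktliq" (len 10), cursors c1@3 c2@5 c3@10, authorship .1122...33
After op 5 (add_cursor(7)): buffer="wiqiqktliq" (len 10), cursors c1@3 c2@5 c4@7 c3@10, authorship .1122...33
After op 6 (move_right): buffer="wiqiqktliq" (len 10), cursors c1@4 c2@6 c4@8 c3@10, authorship .1122...33
After op 7 (move_left): buffer="wiqiqktliq" (len 10), cursors c1@3 c2@5 c4@7 c3@9, authorship .1122...33
After op 8 (move_right): buffer="wiqiqktliq" (len 10), cursors c1@4 c2@6 c4@8 c3@10, authorship .1122...33

Answer: 4 6 10 8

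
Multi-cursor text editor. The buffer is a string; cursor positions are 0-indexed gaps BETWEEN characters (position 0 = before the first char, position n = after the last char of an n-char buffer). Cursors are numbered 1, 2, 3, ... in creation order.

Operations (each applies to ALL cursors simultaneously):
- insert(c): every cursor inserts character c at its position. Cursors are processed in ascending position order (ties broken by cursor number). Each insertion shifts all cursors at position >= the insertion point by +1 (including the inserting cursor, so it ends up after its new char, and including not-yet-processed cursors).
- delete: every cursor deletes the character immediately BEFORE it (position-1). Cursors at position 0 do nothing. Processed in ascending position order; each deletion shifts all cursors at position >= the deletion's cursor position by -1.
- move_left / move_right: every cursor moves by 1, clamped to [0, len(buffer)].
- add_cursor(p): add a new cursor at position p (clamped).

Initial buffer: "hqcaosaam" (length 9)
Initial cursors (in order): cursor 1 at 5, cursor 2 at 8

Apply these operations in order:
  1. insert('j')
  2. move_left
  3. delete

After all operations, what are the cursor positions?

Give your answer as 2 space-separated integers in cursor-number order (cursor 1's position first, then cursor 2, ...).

After op 1 (insert('j')): buffer="hqcaojsaajm" (len 11), cursors c1@6 c2@10, authorship .....1...2.
After op 2 (move_left): buffer="hqcaojsaajm" (len 11), cursors c1@5 c2@9, authorship .....1...2.
After op 3 (delete): buffer="hqcajsajm" (len 9), cursors c1@4 c2@7, authorship ....1..2.

Answer: 4 7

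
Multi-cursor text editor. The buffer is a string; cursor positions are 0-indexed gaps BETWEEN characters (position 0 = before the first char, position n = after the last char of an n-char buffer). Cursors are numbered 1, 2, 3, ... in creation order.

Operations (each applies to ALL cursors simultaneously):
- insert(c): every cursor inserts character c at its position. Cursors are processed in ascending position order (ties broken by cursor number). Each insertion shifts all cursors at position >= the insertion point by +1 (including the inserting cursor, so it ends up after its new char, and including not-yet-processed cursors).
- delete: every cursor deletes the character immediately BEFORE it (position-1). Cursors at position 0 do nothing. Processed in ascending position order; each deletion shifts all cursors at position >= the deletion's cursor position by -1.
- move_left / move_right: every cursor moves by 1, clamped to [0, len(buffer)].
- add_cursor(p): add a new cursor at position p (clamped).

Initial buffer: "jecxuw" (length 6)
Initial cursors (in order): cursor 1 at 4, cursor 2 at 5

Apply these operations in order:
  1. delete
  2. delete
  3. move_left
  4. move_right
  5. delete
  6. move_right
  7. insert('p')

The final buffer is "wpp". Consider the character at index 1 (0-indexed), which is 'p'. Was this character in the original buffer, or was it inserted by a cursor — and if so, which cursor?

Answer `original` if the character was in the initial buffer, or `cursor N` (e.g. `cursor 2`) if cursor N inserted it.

Answer: cursor 1

Derivation:
After op 1 (delete): buffer="jecw" (len 4), cursors c1@3 c2@3, authorship ....
After op 2 (delete): buffer="jw" (len 2), cursors c1@1 c2@1, authorship ..
After op 3 (move_left): buffer="jw" (len 2), cursors c1@0 c2@0, authorship ..
After op 4 (move_right): buffer="jw" (len 2), cursors c1@1 c2@1, authorship ..
After op 5 (delete): buffer="w" (len 1), cursors c1@0 c2@0, authorship .
After op 6 (move_right): buffer="w" (len 1), cursors c1@1 c2@1, authorship .
After op 7 (insert('p')): buffer="wpp" (len 3), cursors c1@3 c2@3, authorship .12
Authorship (.=original, N=cursor N): . 1 2
Index 1: author = 1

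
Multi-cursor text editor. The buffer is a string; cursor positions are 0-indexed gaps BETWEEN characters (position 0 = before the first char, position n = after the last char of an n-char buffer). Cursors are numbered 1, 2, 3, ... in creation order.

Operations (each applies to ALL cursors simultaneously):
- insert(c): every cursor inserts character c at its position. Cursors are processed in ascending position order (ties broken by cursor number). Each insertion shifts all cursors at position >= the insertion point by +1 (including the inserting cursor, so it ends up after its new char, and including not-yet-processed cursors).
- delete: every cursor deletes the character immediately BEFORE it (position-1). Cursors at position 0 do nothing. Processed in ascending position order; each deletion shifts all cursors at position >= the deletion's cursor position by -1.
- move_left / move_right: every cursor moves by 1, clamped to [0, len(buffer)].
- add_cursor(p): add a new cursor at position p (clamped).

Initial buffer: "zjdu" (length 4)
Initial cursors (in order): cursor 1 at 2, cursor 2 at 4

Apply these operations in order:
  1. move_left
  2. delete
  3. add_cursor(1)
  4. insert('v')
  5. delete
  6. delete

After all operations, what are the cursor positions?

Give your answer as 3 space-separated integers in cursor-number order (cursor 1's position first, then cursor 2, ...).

Answer: 0 0 0

Derivation:
After op 1 (move_left): buffer="zjdu" (len 4), cursors c1@1 c2@3, authorship ....
After op 2 (delete): buffer="ju" (len 2), cursors c1@0 c2@1, authorship ..
After op 3 (add_cursor(1)): buffer="ju" (len 2), cursors c1@0 c2@1 c3@1, authorship ..
After op 4 (insert('v')): buffer="vjvvu" (len 5), cursors c1@1 c2@4 c3@4, authorship 1.23.
After op 5 (delete): buffer="ju" (len 2), cursors c1@0 c2@1 c3@1, authorship ..
After op 6 (delete): buffer="u" (len 1), cursors c1@0 c2@0 c3@0, authorship .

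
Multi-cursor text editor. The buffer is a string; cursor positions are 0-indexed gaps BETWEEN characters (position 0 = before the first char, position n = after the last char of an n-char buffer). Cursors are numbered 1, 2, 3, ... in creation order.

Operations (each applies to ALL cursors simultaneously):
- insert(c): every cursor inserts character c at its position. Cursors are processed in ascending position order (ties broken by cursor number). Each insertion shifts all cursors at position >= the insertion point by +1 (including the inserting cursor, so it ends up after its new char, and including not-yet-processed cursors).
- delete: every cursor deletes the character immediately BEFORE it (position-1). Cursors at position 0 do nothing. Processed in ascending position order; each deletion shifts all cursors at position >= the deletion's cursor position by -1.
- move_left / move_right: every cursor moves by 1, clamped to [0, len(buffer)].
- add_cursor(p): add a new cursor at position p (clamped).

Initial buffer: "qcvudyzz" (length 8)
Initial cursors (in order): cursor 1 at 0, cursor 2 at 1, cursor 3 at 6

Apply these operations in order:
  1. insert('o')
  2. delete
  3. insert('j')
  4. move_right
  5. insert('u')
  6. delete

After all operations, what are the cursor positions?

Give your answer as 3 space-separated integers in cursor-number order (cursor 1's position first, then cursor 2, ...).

Answer: 2 4 10

Derivation:
After op 1 (insert('o')): buffer="oqocvudyozz" (len 11), cursors c1@1 c2@3 c3@9, authorship 1.2.....3..
After op 2 (delete): buffer="qcvudyzz" (len 8), cursors c1@0 c2@1 c3@6, authorship ........
After op 3 (insert('j')): buffer="jqjcvudyjzz" (len 11), cursors c1@1 c2@3 c3@9, authorship 1.2.....3..
After op 4 (move_right): buffer="jqjcvudyjzz" (len 11), cursors c1@2 c2@4 c3@10, authorship 1.2.....3..
After op 5 (insert('u')): buffer="jqujcuvudyjzuz" (len 14), cursors c1@3 c2@6 c3@13, authorship 1.12.2....3.3.
After op 6 (delete): buffer="jqjcvudyjzz" (len 11), cursors c1@2 c2@4 c3@10, authorship 1.2.....3..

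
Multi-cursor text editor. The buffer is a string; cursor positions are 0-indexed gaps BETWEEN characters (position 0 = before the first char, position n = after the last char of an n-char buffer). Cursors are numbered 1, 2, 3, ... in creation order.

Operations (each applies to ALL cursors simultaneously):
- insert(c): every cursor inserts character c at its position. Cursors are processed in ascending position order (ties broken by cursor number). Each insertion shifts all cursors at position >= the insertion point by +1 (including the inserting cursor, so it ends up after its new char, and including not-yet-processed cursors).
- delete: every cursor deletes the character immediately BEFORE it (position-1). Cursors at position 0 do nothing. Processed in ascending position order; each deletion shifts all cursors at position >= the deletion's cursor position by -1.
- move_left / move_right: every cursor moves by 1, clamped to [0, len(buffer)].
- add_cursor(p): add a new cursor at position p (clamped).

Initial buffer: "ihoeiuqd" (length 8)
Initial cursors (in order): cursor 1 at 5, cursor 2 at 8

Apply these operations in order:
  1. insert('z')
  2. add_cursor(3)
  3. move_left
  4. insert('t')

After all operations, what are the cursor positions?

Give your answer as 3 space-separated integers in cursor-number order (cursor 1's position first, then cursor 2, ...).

After op 1 (insert('z')): buffer="ihoeizuqdz" (len 10), cursors c1@6 c2@10, authorship .....1...2
After op 2 (add_cursor(3)): buffer="ihoeizuqdz" (len 10), cursors c3@3 c1@6 c2@10, authorship .....1...2
After op 3 (move_left): buffer="ihoeizuqdz" (len 10), cursors c3@2 c1@5 c2@9, authorship .....1...2
After op 4 (insert('t')): buffer="ihtoeitzuqdtz" (len 13), cursors c3@3 c1@7 c2@12, authorship ..3...11...22

Answer: 7 12 3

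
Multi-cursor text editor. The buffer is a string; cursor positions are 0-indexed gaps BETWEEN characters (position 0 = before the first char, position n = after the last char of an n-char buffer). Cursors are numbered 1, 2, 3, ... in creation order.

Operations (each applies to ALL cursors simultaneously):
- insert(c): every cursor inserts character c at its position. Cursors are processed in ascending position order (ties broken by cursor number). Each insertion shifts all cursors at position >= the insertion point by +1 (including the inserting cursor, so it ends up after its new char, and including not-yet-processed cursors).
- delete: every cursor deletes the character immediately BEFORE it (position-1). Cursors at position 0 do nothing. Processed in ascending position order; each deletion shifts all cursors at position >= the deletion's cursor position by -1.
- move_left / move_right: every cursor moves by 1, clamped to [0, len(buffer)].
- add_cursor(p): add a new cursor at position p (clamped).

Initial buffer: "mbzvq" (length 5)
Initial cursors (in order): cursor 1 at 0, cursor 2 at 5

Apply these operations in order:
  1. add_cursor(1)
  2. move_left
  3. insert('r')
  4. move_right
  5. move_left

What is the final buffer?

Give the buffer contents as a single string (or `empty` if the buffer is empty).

Answer: rrmbzvrq

Derivation:
After op 1 (add_cursor(1)): buffer="mbzvq" (len 5), cursors c1@0 c3@1 c2@5, authorship .....
After op 2 (move_left): buffer="mbzvq" (len 5), cursors c1@0 c3@0 c2@4, authorship .....
After op 3 (insert('r')): buffer="rrmbzvrq" (len 8), cursors c1@2 c3@2 c2@7, authorship 13....2.
After op 4 (move_right): buffer="rrmbzvrq" (len 8), cursors c1@3 c3@3 c2@8, authorship 13....2.
After op 5 (move_left): buffer="rrmbzvrq" (len 8), cursors c1@2 c3@2 c2@7, authorship 13....2.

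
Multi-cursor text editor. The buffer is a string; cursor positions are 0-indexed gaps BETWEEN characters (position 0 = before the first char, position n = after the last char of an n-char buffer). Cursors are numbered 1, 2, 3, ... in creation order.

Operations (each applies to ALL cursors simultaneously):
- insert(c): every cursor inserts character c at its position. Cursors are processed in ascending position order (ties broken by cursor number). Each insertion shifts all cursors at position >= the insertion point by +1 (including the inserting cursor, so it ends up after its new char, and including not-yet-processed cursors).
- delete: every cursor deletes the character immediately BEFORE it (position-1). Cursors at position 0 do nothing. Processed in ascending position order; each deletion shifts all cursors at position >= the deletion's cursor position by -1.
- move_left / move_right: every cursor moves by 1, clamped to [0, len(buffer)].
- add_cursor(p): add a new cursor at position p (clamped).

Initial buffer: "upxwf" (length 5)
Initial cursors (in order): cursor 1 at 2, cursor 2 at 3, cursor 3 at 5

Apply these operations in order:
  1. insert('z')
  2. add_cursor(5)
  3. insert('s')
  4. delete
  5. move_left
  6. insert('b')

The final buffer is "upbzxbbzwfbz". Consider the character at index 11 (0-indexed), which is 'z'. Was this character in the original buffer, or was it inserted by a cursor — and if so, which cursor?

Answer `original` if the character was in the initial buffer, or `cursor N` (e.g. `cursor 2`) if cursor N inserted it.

After op 1 (insert('z')): buffer="upzxzwfz" (len 8), cursors c1@3 c2@5 c3@8, authorship ..1.2..3
After op 2 (add_cursor(5)): buffer="upzxzwfz" (len 8), cursors c1@3 c2@5 c4@5 c3@8, authorship ..1.2..3
After op 3 (insert('s')): buffer="upzsxzsswfzs" (len 12), cursors c1@4 c2@8 c4@8 c3@12, authorship ..11.224..33
After op 4 (delete): buffer="upzxzwfz" (len 8), cursors c1@3 c2@5 c4@5 c3@8, authorship ..1.2..3
After op 5 (move_left): buffer="upzxzwfz" (len 8), cursors c1@2 c2@4 c4@4 c3@7, authorship ..1.2..3
After op 6 (insert('b')): buffer="upbzxbbzwfbz" (len 12), cursors c1@3 c2@7 c4@7 c3@11, authorship ..11.242..33
Authorship (.=original, N=cursor N): . . 1 1 . 2 4 2 . . 3 3
Index 11: author = 3

Answer: cursor 3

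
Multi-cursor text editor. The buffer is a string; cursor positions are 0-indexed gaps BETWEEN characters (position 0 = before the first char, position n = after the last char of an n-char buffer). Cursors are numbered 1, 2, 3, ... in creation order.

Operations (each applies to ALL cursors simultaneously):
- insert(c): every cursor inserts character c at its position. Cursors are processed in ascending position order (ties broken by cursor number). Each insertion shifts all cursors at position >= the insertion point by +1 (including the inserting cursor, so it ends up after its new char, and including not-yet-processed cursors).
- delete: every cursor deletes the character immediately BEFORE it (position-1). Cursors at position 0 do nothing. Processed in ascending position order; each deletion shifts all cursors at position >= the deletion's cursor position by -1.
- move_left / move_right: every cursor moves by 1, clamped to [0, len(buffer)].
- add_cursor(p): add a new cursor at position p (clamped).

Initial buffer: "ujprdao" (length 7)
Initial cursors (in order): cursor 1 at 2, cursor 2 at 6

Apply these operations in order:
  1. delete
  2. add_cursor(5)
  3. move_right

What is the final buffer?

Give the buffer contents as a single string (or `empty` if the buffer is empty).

After op 1 (delete): buffer="uprdo" (len 5), cursors c1@1 c2@4, authorship .....
After op 2 (add_cursor(5)): buffer="uprdo" (len 5), cursors c1@1 c2@4 c3@5, authorship .....
After op 3 (move_right): buffer="uprdo" (len 5), cursors c1@2 c2@5 c3@5, authorship .....

Answer: uprdo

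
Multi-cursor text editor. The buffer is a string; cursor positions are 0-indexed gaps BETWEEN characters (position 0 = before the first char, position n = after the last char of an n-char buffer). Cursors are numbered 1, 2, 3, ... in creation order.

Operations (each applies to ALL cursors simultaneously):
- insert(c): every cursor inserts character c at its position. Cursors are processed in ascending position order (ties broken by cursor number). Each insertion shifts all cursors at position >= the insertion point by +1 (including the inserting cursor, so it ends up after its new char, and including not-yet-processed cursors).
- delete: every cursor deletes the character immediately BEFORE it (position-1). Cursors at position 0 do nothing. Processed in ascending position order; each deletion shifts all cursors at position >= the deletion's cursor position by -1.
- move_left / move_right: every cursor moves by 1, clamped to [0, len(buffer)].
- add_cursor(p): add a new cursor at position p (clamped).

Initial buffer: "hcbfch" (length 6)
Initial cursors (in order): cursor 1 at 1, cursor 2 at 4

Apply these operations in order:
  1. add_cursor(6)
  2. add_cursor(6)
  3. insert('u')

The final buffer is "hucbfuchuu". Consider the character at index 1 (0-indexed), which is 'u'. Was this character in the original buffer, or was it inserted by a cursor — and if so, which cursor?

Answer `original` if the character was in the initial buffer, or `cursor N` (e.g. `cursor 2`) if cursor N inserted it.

After op 1 (add_cursor(6)): buffer="hcbfch" (len 6), cursors c1@1 c2@4 c3@6, authorship ......
After op 2 (add_cursor(6)): buffer="hcbfch" (len 6), cursors c1@1 c2@4 c3@6 c4@6, authorship ......
After op 3 (insert('u')): buffer="hucbfuchuu" (len 10), cursors c1@2 c2@6 c3@10 c4@10, authorship .1...2..34
Authorship (.=original, N=cursor N): . 1 . . . 2 . . 3 4
Index 1: author = 1

Answer: cursor 1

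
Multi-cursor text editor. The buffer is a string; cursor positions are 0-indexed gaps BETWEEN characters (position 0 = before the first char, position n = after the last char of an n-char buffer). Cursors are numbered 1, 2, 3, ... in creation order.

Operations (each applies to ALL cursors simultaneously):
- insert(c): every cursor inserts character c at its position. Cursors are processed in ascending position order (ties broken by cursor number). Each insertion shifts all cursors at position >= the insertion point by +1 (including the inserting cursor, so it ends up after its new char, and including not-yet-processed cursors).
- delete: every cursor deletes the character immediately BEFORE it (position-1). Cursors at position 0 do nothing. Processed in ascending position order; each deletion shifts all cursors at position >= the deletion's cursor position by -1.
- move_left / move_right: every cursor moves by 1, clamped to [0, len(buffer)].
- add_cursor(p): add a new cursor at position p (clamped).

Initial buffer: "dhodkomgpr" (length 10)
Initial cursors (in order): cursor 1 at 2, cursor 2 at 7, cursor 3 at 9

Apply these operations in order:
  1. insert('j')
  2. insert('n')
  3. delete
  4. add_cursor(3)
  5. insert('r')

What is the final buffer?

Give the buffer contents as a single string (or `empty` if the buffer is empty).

After op 1 (insert('j')): buffer="dhjodkomjgpjr" (len 13), cursors c1@3 c2@9 c3@12, authorship ..1.....2..3.
After op 2 (insert('n')): buffer="dhjnodkomjngpjnr" (len 16), cursors c1@4 c2@11 c3@15, authorship ..11.....22..33.
After op 3 (delete): buffer="dhjodkomjgpjr" (len 13), cursors c1@3 c2@9 c3@12, authorship ..1.....2..3.
After op 4 (add_cursor(3)): buffer="dhjodkomjgpjr" (len 13), cursors c1@3 c4@3 c2@9 c3@12, authorship ..1.....2..3.
After op 5 (insert('r')): buffer="dhjrrodkomjrgpjrr" (len 17), cursors c1@5 c4@5 c2@12 c3@16, authorship ..114.....22..33.

Answer: dhjrrodkomjrgpjrr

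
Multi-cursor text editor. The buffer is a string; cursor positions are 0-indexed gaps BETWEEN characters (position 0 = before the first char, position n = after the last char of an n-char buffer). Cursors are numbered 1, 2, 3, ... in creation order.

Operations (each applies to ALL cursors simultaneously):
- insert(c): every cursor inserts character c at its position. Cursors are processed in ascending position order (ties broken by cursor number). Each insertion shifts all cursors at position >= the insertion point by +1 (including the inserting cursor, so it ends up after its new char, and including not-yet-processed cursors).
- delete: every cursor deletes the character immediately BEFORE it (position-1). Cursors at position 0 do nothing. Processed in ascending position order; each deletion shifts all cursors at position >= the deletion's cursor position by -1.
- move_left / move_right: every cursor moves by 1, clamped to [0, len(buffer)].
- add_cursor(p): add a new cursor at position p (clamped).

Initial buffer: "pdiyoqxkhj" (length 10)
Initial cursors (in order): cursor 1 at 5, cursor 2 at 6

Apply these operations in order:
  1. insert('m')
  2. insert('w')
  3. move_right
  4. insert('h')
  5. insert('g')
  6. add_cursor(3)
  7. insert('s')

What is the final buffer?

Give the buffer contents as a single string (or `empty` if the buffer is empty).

After op 1 (insert('m')): buffer="pdiyomqmxkhj" (len 12), cursors c1@6 c2@8, authorship .....1.2....
After op 2 (insert('w')): buffer="pdiyomwqmwxkhj" (len 14), cursors c1@7 c2@10, authorship .....11.22....
After op 3 (move_right): buffer="pdiyomwqmwxkhj" (len 14), cursors c1@8 c2@11, authorship .....11.22....
After op 4 (insert('h')): buffer="pdiyomwqhmwxhkhj" (len 16), cursors c1@9 c2@13, authorship .....11.122.2...
After op 5 (insert('g')): buffer="pdiyomwqhgmwxhgkhj" (len 18), cursors c1@10 c2@15, authorship .....11.1122.22...
After op 6 (add_cursor(3)): buffer="pdiyomwqhgmwxhgkhj" (len 18), cursors c3@3 c1@10 c2@15, authorship .....11.1122.22...
After op 7 (insert('s')): buffer="pdisyomwqhgsmwxhgskhj" (len 21), cursors c3@4 c1@12 c2@18, authorship ...3..11.11122.222...

Answer: pdisyomwqhgsmwxhgskhj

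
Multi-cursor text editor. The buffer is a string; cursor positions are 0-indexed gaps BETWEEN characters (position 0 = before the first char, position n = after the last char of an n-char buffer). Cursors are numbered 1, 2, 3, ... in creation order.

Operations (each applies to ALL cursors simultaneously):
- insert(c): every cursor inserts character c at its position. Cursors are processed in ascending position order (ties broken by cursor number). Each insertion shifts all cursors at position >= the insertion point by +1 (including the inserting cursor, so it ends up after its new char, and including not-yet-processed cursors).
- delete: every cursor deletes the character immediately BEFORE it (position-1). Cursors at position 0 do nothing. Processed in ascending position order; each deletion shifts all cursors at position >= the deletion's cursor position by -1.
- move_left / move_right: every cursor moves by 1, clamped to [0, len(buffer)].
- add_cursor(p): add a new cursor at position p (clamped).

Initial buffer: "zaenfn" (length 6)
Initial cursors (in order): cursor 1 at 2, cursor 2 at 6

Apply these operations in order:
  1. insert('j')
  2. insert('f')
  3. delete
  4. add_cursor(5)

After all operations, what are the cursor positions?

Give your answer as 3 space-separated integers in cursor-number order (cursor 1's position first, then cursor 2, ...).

After op 1 (insert('j')): buffer="zajenfnj" (len 8), cursors c1@3 c2@8, authorship ..1....2
After op 2 (insert('f')): buffer="zajfenfnjf" (len 10), cursors c1@4 c2@10, authorship ..11....22
After op 3 (delete): buffer="zajenfnj" (len 8), cursors c1@3 c2@8, authorship ..1....2
After op 4 (add_cursor(5)): buffer="zajenfnj" (len 8), cursors c1@3 c3@5 c2@8, authorship ..1....2

Answer: 3 8 5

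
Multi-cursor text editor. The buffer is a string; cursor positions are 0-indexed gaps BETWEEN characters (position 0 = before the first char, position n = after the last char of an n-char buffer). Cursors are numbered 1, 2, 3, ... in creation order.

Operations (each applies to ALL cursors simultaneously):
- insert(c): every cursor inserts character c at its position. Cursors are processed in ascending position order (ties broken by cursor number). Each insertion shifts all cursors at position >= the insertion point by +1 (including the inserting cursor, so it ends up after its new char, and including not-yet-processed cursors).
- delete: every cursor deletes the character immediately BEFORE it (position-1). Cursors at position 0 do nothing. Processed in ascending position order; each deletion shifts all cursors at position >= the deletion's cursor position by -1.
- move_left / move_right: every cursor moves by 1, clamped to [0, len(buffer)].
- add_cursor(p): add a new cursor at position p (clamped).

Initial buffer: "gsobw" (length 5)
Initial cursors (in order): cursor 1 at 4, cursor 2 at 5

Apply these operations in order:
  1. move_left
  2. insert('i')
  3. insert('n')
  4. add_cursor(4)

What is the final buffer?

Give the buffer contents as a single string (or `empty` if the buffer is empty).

After op 1 (move_left): buffer="gsobw" (len 5), cursors c1@3 c2@4, authorship .....
After op 2 (insert('i')): buffer="gsoibiw" (len 7), cursors c1@4 c2@6, authorship ...1.2.
After op 3 (insert('n')): buffer="gsoinbinw" (len 9), cursors c1@5 c2@8, authorship ...11.22.
After op 4 (add_cursor(4)): buffer="gsoinbinw" (len 9), cursors c3@4 c1@5 c2@8, authorship ...11.22.

Answer: gsoinbinw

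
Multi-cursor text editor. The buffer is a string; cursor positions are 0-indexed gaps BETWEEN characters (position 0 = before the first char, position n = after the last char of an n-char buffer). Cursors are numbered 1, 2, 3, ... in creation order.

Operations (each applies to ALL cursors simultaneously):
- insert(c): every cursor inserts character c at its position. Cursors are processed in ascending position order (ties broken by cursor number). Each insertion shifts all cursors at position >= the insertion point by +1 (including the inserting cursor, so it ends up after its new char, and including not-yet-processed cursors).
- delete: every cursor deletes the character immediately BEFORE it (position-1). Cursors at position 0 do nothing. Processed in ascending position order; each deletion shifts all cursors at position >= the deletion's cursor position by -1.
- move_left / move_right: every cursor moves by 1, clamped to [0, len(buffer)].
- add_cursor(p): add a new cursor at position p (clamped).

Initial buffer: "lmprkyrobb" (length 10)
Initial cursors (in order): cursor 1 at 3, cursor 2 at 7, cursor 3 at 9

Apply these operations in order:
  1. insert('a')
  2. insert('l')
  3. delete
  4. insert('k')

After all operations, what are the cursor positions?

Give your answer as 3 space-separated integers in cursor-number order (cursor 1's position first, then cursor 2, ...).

Answer: 5 11 15

Derivation:
After op 1 (insert('a')): buffer="lmparkyraobab" (len 13), cursors c1@4 c2@9 c3@12, authorship ...1....2..3.
After op 2 (insert('l')): buffer="lmpalrkyralobalb" (len 16), cursors c1@5 c2@11 c3@15, authorship ...11....22..33.
After op 3 (delete): buffer="lmparkyraobab" (len 13), cursors c1@4 c2@9 c3@12, authorship ...1....2..3.
After op 4 (insert('k')): buffer="lmpakrkyrakobakb" (len 16), cursors c1@5 c2@11 c3@15, authorship ...11....22..33.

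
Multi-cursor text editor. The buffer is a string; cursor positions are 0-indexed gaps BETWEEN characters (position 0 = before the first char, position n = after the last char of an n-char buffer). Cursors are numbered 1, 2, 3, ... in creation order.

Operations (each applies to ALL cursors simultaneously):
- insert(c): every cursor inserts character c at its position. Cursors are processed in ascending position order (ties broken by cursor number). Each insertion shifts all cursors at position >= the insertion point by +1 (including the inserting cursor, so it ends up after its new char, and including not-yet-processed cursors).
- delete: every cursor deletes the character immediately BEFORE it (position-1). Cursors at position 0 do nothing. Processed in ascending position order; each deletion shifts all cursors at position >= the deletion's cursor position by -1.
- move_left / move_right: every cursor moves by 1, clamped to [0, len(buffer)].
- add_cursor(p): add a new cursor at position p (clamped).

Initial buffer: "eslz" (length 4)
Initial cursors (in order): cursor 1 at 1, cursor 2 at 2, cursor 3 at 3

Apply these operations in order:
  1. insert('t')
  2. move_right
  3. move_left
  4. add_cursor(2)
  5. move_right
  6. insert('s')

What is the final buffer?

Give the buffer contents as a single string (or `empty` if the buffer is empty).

After op 1 (insert('t')): buffer="etstltz" (len 7), cursors c1@2 c2@4 c3@6, authorship .1.2.3.
After op 2 (move_right): buffer="etstltz" (len 7), cursors c1@3 c2@5 c3@7, authorship .1.2.3.
After op 3 (move_left): buffer="etstltz" (len 7), cursors c1@2 c2@4 c3@6, authorship .1.2.3.
After op 4 (add_cursor(2)): buffer="etstltz" (len 7), cursors c1@2 c4@2 c2@4 c3@6, authorship .1.2.3.
After op 5 (move_right): buffer="etstltz" (len 7), cursors c1@3 c4@3 c2@5 c3@7, authorship .1.2.3.
After op 6 (insert('s')): buffer="etssstlstzs" (len 11), cursors c1@5 c4@5 c2@8 c3@11, authorship .1.142.23.3

Answer: etssstlstzs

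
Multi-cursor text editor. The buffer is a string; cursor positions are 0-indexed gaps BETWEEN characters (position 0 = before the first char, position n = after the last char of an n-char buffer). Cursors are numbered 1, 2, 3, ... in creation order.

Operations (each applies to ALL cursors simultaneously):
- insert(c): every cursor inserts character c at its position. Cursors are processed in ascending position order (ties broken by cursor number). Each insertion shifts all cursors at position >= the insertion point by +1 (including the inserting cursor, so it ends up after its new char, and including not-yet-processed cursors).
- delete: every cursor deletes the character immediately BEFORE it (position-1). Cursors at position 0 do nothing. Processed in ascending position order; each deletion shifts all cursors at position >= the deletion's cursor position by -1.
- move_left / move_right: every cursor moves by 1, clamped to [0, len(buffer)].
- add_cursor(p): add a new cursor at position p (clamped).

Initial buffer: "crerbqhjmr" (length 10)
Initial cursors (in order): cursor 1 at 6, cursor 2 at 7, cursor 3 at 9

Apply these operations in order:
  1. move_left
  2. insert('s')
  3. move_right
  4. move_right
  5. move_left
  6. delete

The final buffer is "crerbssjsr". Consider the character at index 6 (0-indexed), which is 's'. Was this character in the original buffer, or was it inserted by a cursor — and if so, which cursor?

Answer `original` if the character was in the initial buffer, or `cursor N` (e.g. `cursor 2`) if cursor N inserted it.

After op 1 (move_left): buffer="crerbqhjmr" (len 10), cursors c1@5 c2@6 c3@8, authorship ..........
After op 2 (insert('s')): buffer="crerbsqshjsmr" (len 13), cursors c1@6 c2@8 c3@11, authorship .....1.2..3..
After op 3 (move_right): buffer="crerbsqshjsmr" (len 13), cursors c1@7 c2@9 c3@12, authorship .....1.2..3..
After op 4 (move_right): buffer="crerbsqshjsmr" (len 13), cursors c1@8 c2@10 c3@13, authorship .....1.2..3..
After op 5 (move_left): buffer="crerbsqshjsmr" (len 13), cursors c1@7 c2@9 c3@12, authorship .....1.2..3..
After op 6 (delete): buffer="crerbssjsr" (len 10), cursors c1@6 c2@7 c3@9, authorship .....12.3.
Authorship (.=original, N=cursor N): . . . . . 1 2 . 3 .
Index 6: author = 2

Answer: cursor 2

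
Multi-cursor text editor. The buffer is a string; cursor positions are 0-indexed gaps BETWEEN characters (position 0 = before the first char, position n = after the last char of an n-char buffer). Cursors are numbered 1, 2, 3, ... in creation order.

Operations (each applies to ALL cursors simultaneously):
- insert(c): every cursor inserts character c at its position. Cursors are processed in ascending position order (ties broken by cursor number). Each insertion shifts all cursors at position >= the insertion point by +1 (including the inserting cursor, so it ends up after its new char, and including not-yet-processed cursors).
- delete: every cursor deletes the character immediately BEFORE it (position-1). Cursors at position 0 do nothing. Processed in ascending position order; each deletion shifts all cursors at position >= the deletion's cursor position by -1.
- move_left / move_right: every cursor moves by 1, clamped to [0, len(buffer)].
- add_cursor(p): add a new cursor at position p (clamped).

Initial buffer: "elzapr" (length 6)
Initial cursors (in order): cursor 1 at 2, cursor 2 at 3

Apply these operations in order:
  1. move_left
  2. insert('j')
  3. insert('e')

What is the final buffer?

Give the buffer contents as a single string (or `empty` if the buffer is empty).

Answer: ejeljezapr

Derivation:
After op 1 (move_left): buffer="elzapr" (len 6), cursors c1@1 c2@2, authorship ......
After op 2 (insert('j')): buffer="ejljzapr" (len 8), cursors c1@2 c2@4, authorship .1.2....
After op 3 (insert('e')): buffer="ejeljezapr" (len 10), cursors c1@3 c2@6, authorship .11.22....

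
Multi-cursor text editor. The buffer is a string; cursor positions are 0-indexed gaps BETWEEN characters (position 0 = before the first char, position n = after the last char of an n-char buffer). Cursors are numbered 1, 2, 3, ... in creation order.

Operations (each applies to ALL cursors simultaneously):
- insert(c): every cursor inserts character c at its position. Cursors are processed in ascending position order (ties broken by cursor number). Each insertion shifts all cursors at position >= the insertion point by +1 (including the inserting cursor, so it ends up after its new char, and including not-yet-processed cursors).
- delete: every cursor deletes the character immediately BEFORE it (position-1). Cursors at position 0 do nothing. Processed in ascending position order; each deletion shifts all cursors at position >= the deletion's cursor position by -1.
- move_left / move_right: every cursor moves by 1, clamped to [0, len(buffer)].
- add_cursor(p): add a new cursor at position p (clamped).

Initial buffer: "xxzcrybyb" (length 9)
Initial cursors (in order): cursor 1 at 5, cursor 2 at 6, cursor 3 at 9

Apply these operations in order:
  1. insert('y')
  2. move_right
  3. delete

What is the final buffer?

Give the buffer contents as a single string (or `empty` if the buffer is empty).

After op 1 (insert('y')): buffer="xxzcryyybyby" (len 12), cursors c1@6 c2@8 c3@12, authorship .....1.2...3
After op 2 (move_right): buffer="xxzcryyybyby" (len 12), cursors c1@7 c2@9 c3@12, authorship .....1.2...3
After op 3 (delete): buffer="xxzcryyyb" (len 9), cursors c1@6 c2@7 c3@9, authorship .....12..

Answer: xxzcryyyb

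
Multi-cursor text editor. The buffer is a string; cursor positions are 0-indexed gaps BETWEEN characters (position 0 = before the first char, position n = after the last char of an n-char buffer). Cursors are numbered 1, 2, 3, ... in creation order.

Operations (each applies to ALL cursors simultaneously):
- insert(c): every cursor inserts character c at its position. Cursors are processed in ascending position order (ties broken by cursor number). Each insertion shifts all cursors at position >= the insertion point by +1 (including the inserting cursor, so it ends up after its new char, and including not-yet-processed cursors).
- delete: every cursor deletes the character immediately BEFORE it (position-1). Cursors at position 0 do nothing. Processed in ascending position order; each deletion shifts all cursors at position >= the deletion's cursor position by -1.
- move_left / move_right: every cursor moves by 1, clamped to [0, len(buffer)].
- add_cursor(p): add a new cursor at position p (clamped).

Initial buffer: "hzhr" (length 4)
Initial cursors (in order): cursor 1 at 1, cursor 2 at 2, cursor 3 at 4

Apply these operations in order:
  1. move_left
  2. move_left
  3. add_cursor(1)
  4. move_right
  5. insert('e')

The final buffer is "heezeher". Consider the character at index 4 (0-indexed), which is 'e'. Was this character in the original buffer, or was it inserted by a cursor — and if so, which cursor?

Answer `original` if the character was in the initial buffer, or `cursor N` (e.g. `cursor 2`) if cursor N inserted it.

Answer: cursor 4

Derivation:
After op 1 (move_left): buffer="hzhr" (len 4), cursors c1@0 c2@1 c3@3, authorship ....
After op 2 (move_left): buffer="hzhr" (len 4), cursors c1@0 c2@0 c3@2, authorship ....
After op 3 (add_cursor(1)): buffer="hzhr" (len 4), cursors c1@0 c2@0 c4@1 c3@2, authorship ....
After op 4 (move_right): buffer="hzhr" (len 4), cursors c1@1 c2@1 c4@2 c3@3, authorship ....
After op 5 (insert('e')): buffer="heezeher" (len 8), cursors c1@3 c2@3 c4@5 c3@7, authorship .12.4.3.
Authorship (.=original, N=cursor N): . 1 2 . 4 . 3 .
Index 4: author = 4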